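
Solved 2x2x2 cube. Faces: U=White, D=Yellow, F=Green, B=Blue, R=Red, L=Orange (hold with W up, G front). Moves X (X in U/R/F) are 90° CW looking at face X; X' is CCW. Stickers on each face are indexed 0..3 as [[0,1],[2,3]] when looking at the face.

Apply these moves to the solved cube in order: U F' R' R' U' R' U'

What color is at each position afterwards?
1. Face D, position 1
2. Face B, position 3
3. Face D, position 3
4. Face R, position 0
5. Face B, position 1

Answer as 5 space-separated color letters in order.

After move 1 (U): U=WWWW F=RRGG R=BBRR B=OOBB L=GGOO
After move 2 (F'): F=RGRG U=WWBR R=YBYR D=GOYY L=GWOW
After move 3 (R'): R=BRYY U=WBBO F=RWRR D=GGYG B=YOOB
After move 4 (R'): R=RYBY U=WOBY F=RBRO D=GWYR B=GOGB
After move 5 (U'): U=OYWB F=GWRO R=RBBY B=RYGB L=GOOW
After move 6 (R'): R=BYRB U=OGWR F=GYRB D=GWYO B=RYWB
After move 7 (U'): U=GROW F=GORB R=GYRB B=BYWB L=RYOW
Query 1: D[1] = W
Query 2: B[3] = B
Query 3: D[3] = O
Query 4: R[0] = G
Query 5: B[1] = Y

Answer: W B O G Y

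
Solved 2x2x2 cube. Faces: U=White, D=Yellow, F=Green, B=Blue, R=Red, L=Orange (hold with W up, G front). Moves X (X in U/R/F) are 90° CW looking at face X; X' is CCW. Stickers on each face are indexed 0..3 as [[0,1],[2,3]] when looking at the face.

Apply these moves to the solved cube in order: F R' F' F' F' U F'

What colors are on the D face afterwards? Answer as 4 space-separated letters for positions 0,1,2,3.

After move 1 (F): F=GGGG U=WWOO R=WRWR D=RRYY L=OYOY
After move 2 (R'): R=RRWW U=WBOB F=GWGO D=RGYG B=YBRB
After move 3 (F'): F=WOGG U=WBRW R=GRRW D=YYYG L=OBOO
After move 4 (F'): F=OGWG U=WBGR R=YRYW D=BOYG L=OWOR
After move 5 (F'): F=GGOW U=WBYY R=ORBW D=WRYG L=OROG
After move 6 (U): U=YWYB F=OROW R=YBBW B=ORRB L=GGOG
After move 7 (F'): F=RWOO U=YWYB R=RBWW D=GGYG L=GBOY
Query: D face = GGYG

Answer: G G Y G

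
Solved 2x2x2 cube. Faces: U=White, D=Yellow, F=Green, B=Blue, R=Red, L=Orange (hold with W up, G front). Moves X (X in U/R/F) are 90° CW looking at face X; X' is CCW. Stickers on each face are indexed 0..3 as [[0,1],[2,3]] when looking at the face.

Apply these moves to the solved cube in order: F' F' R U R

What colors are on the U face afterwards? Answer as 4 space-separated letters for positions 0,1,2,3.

After move 1 (F'): F=GGGG U=WWRR R=YRYR D=OOYY L=OWOW
After move 2 (F'): F=GGGG U=WWYY R=OROR D=WWYY L=OROR
After move 3 (R): R=OORR U=WGYG F=GWGY D=WBYB B=YBWB
After move 4 (U): U=YWGG F=OOGY R=YBRR B=ORWB L=GWOR
After move 5 (R): R=RYRB U=YOGY F=OBGB D=WWYO B=GRWB
Query: U face = YOGY

Answer: Y O G Y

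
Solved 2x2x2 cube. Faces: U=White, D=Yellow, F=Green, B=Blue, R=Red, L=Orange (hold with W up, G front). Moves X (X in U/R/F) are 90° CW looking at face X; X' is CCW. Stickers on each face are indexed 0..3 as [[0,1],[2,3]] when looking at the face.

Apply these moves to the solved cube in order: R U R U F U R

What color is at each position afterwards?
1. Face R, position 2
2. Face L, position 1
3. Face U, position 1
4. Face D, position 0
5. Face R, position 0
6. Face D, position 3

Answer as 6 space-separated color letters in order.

After move 1 (R): R=RRRR U=WGWG F=GYGY D=YBYB B=WBWB
After move 2 (U): U=WWGG F=RRGY R=WBRR B=OOWB L=GYOO
After move 3 (R): R=RWRB U=WRGY F=RBGB D=YWYO B=GOWB
After move 4 (U): U=GWYR F=RWGB R=GORB B=GYWB L=RBOO
After move 5 (F): F=GRBW U=GWOB R=YORB D=RGYO L=RYOW
After move 6 (U): U=OGBW F=YOBW R=GYRB B=RYWB L=GROW
After move 7 (R): R=RGBY U=OOBW F=YGBO D=RWYR B=WYGB
Query 1: R[2] = B
Query 2: L[1] = R
Query 3: U[1] = O
Query 4: D[0] = R
Query 5: R[0] = R
Query 6: D[3] = R

Answer: B R O R R R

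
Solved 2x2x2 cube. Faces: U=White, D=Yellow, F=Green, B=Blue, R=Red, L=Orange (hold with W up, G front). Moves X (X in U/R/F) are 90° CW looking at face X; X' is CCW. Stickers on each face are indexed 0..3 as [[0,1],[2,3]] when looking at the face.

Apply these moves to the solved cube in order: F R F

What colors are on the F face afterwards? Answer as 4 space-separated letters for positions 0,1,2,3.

Answer: G G Y R

Derivation:
After move 1 (F): F=GGGG U=WWOO R=WRWR D=RRYY L=OYOY
After move 2 (R): R=WWRR U=WGOG F=GRGY D=RBYB B=OBWB
After move 3 (F): F=GGYR U=WGYY R=OWGR D=RWYB L=OROB
Query: F face = GGYR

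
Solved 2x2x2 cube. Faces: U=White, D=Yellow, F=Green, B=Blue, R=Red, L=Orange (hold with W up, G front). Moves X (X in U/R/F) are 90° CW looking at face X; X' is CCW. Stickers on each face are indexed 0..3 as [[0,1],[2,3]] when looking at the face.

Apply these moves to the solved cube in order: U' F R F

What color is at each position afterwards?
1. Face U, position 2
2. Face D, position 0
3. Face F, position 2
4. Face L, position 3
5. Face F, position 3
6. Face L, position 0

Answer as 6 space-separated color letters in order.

Answer: Y R Y B G B

Derivation:
After move 1 (U'): U=WWWW F=OOGG R=GGRR B=RRBB L=BBOO
After move 2 (F): F=GOGO U=WWOB R=WGWR D=RGYY L=BYOY
After move 3 (R): R=WWRG U=WOOO F=GGGY D=RBYR B=BRWB
After move 4 (F): F=GGYG U=WOYY R=OWOG D=RWYR L=BROB
Query 1: U[2] = Y
Query 2: D[0] = R
Query 3: F[2] = Y
Query 4: L[3] = B
Query 5: F[3] = G
Query 6: L[0] = B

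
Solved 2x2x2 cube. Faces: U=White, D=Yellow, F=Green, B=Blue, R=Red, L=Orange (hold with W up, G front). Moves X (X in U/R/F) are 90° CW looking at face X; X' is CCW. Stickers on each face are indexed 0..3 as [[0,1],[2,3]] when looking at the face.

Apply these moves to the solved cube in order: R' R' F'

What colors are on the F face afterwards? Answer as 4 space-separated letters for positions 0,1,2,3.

Answer: B B G G

Derivation:
After move 1 (R'): R=RRRR U=WBWB F=GWGW D=YGYG B=YBYB
After move 2 (R'): R=RRRR U=WYWY F=GBGB D=YWYW B=GBGB
After move 3 (F'): F=BBGG U=WYRR R=WRYR D=OOYW L=OYOW
Query: F face = BBGG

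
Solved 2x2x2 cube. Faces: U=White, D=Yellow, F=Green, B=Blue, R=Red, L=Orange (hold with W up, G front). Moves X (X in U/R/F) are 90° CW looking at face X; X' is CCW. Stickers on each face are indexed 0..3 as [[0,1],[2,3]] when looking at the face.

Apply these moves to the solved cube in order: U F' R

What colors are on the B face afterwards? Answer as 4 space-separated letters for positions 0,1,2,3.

Answer: R O W B

Derivation:
After move 1 (U): U=WWWW F=RRGG R=BBRR B=OOBB L=GGOO
After move 2 (F'): F=RGRG U=WWBR R=YBYR D=GOYY L=GWOW
After move 3 (R): R=YYRB U=WGBG F=RORY D=GBYO B=ROWB
Query: B face = ROWB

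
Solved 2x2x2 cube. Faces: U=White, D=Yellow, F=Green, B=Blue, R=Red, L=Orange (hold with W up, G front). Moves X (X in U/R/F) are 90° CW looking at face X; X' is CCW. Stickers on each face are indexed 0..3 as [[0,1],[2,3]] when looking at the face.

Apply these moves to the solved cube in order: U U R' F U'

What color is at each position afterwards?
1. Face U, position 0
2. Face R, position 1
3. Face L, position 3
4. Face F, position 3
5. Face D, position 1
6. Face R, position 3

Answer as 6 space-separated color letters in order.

Answer: B B B W O R

Derivation:
After move 1 (U): U=WWWW F=RRGG R=BBRR B=OOBB L=GGOO
After move 2 (U): U=WWWW F=BBGG R=OORR B=GGBB L=RROO
After move 3 (R'): R=OROR U=WBWG F=BWGW D=YBYG B=YGYB
After move 4 (F): F=GBWW U=WBOR R=WRGR D=OOYG L=RYOB
After move 5 (U'): U=BRWO F=RYWW R=GBGR B=WRYB L=YGOB
Query 1: U[0] = B
Query 2: R[1] = B
Query 3: L[3] = B
Query 4: F[3] = W
Query 5: D[1] = O
Query 6: R[3] = R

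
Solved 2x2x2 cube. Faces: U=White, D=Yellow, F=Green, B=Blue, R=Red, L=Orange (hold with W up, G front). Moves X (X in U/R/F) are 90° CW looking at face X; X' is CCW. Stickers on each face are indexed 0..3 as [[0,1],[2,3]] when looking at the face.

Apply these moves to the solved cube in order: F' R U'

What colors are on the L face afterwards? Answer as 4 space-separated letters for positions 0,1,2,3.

Answer: R B O W

Derivation:
After move 1 (F'): F=GGGG U=WWRR R=YRYR D=OOYY L=OWOW
After move 2 (R): R=YYRR U=WGRG F=GOGY D=OBYB B=RBWB
After move 3 (U'): U=GGWR F=OWGY R=GORR B=YYWB L=RBOW
Query: L face = RBOW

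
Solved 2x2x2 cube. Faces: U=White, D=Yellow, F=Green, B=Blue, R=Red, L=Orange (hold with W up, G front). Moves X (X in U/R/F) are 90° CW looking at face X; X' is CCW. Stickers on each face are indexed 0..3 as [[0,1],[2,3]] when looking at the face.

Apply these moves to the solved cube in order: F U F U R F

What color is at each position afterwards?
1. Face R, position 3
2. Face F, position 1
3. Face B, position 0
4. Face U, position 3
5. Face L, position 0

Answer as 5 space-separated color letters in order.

Answer: Y O W W G

Derivation:
After move 1 (F): F=GGGG U=WWOO R=WRWR D=RRYY L=OYOY
After move 2 (U): U=OWOW F=WRGG R=BBWR B=OYBB L=GGOY
After move 3 (F): F=GWGR U=OWYG R=OBWR D=WBYY L=GROR
After move 4 (U): U=YOGW F=OBGR R=OYWR B=GRBB L=GWOR
After move 5 (R): R=WORY U=YBGR F=OBGY D=WBYG B=WROB
After move 6 (F): F=GOYB U=YBRW R=GORY D=RWYG L=GWOB
Query 1: R[3] = Y
Query 2: F[1] = O
Query 3: B[0] = W
Query 4: U[3] = W
Query 5: L[0] = G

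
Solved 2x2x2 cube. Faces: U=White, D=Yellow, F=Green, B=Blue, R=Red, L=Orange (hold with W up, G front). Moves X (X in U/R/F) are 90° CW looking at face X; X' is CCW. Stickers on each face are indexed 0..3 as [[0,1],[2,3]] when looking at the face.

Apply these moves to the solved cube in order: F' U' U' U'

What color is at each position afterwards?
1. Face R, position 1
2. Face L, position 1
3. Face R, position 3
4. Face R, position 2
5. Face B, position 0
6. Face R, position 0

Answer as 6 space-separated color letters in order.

After move 1 (F'): F=GGGG U=WWRR R=YRYR D=OOYY L=OWOW
After move 2 (U'): U=WRWR F=OWGG R=GGYR B=YRBB L=BBOW
After move 3 (U'): U=RRWW F=BBGG R=OWYR B=GGBB L=YROW
After move 4 (U'): U=RWRW F=YRGG R=BBYR B=OWBB L=GGOW
Query 1: R[1] = B
Query 2: L[1] = G
Query 3: R[3] = R
Query 4: R[2] = Y
Query 5: B[0] = O
Query 6: R[0] = B

Answer: B G R Y O B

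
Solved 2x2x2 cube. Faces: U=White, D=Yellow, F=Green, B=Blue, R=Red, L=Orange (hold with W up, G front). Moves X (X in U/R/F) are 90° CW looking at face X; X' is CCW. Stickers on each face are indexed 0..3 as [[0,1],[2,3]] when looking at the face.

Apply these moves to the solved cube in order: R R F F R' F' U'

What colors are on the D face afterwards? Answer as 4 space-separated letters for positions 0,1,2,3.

Answer: R R Y G

Derivation:
After move 1 (R): R=RRRR U=WGWG F=GYGY D=YBYB B=WBWB
After move 2 (R): R=RRRR U=WYWY F=GBGB D=YWYW B=GBGB
After move 3 (F): F=GGBB U=WYOO R=WRYR D=RRYW L=OYOW
After move 4 (F): F=BGBG U=WYWY R=OROR D=YWYW L=OROR
After move 5 (R'): R=RROO U=WGWG F=BYBY D=YGYG B=WBWB
After move 6 (F'): F=YYBB U=WGRO R=GRYO D=RRYG L=OGOW
After move 7 (U'): U=GOWR F=OGBB R=YYYO B=GRWB L=WBOW
Query: D face = RRYG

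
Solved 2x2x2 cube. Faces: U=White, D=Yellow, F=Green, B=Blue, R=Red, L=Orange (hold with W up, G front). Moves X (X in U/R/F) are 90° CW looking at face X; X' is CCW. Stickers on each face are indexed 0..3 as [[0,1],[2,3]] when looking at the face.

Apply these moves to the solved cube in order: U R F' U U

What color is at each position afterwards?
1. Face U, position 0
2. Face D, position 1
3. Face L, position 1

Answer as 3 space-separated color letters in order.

After move 1 (U): U=WWWW F=RRGG R=BBRR B=OOBB L=GGOO
After move 2 (R): R=RBRB U=WRWG F=RYGY D=YBYO B=WOWB
After move 3 (F'): F=YYRG U=WRRR R=BBYB D=GOYO L=GGOW
After move 4 (U): U=RWRR F=BBRG R=WOYB B=GGWB L=YYOW
After move 5 (U): U=RRRW F=WORG R=GGYB B=YYWB L=BBOW
Query 1: U[0] = R
Query 2: D[1] = O
Query 3: L[1] = B

Answer: R O B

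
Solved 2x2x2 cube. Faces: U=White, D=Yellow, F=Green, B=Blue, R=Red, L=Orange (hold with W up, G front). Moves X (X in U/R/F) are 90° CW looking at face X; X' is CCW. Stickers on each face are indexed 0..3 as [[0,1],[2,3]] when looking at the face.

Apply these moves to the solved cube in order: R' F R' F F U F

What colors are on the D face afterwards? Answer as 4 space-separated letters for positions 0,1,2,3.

After move 1 (R'): R=RRRR U=WBWB F=GWGW D=YGYG B=YBYB
After move 2 (F): F=GGWW U=WBOO R=WRBR D=RRYG L=OYOG
After move 3 (R'): R=RRWB U=WYOY F=GBWO D=RGYW B=GBRB
After move 4 (F): F=WGOB U=WYGY R=ORYB D=WRYW L=OROG
After move 5 (F): F=OWBG U=WYGR R=GRYB D=YOYW L=OWOR
After move 6 (U): U=GWRY F=GRBG R=GBYB B=OWRB L=OWOR
After move 7 (F): F=BGGR U=GWRW R=RBYB D=YGYW L=OYOO
Query: D face = YGYW

Answer: Y G Y W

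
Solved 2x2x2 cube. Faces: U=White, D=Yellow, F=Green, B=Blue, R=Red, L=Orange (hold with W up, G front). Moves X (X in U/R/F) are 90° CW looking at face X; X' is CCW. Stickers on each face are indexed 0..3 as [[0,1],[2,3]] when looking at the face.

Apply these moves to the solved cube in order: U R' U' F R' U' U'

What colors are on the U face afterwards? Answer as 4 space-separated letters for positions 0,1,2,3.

Answer: B O Y B

Derivation:
After move 1 (U): U=WWWW F=RRGG R=BBRR B=OOBB L=GGOO
After move 2 (R'): R=BRBR U=WBWO F=RWGW D=YRYG B=YOYB
After move 3 (U'): U=BOWW F=GGGW R=RWBR B=BRYB L=YOOO
After move 4 (F): F=GGWG U=BOOO R=WWWR D=BRYG L=YYOR
After move 5 (R'): R=WRWW U=BYOB F=GOWO D=BGYG B=GRRB
After move 6 (U'): U=YBBO F=YYWO R=GOWW B=WRRB L=GROR
After move 7 (U'): U=BOYB F=GRWO R=YYWW B=GORB L=WROR
Query: U face = BOYB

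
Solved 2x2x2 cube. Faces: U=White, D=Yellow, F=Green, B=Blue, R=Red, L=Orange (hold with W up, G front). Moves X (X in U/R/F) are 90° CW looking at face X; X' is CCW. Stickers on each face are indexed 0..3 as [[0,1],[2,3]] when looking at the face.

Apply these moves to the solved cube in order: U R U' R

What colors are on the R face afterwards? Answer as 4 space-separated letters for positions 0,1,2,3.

After move 1 (U): U=WWWW F=RRGG R=BBRR B=OOBB L=GGOO
After move 2 (R): R=RBRB U=WRWG F=RYGY D=YBYO B=WOWB
After move 3 (U'): U=RGWW F=GGGY R=RYRB B=RBWB L=WOOO
After move 4 (R): R=RRBY U=RGWY F=GBGO D=YWYR B=WBGB
Query: R face = RRBY

Answer: R R B Y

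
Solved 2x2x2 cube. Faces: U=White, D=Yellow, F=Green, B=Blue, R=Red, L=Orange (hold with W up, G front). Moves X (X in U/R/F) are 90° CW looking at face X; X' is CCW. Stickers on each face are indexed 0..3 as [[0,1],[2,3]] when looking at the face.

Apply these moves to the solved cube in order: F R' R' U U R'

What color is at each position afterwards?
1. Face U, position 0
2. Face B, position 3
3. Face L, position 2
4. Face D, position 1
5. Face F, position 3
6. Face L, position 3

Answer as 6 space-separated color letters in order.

Answer: Y B O B W Y

Derivation:
After move 1 (F): F=GGGG U=WWOO R=WRWR D=RRYY L=OYOY
After move 2 (R'): R=RRWW U=WBOB F=GWGO D=RGYG B=YBRB
After move 3 (R'): R=RWRW U=WROY F=GBGB D=RWYO B=GBGB
After move 4 (U): U=OWYR F=RWGB R=GBRW B=OYGB L=GBOY
After move 5 (U): U=YORW F=GBGB R=OYRW B=GBGB L=RWOY
After move 6 (R'): R=YWOR U=YGRG F=GOGW D=RBYB B=OBWB
Query 1: U[0] = Y
Query 2: B[3] = B
Query 3: L[2] = O
Query 4: D[1] = B
Query 5: F[3] = W
Query 6: L[3] = Y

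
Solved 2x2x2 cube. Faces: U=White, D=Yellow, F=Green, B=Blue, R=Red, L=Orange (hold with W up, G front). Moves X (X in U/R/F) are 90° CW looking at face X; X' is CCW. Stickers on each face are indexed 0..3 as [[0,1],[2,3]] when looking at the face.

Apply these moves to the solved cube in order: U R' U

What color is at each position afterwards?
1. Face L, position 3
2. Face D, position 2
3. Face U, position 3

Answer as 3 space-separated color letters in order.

Answer: O Y B

Derivation:
After move 1 (U): U=WWWW F=RRGG R=BBRR B=OOBB L=GGOO
After move 2 (R'): R=BRBR U=WBWO F=RWGW D=YRYG B=YOYB
After move 3 (U): U=WWOB F=BRGW R=YOBR B=GGYB L=RWOO
Query 1: L[3] = O
Query 2: D[2] = Y
Query 3: U[3] = B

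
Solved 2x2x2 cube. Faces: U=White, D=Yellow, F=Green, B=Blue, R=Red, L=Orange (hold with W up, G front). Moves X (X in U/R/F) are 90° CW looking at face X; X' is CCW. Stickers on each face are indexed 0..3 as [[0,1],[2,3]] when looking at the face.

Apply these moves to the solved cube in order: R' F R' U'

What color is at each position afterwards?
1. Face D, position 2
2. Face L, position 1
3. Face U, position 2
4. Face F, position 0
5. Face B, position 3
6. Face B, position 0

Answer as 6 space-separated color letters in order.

Answer: Y B W O B R

Derivation:
After move 1 (R'): R=RRRR U=WBWB F=GWGW D=YGYG B=YBYB
After move 2 (F): F=GGWW U=WBOO R=WRBR D=RRYG L=OYOG
After move 3 (R'): R=RRWB U=WYOY F=GBWO D=RGYW B=GBRB
After move 4 (U'): U=YYWO F=OYWO R=GBWB B=RRRB L=GBOG
Query 1: D[2] = Y
Query 2: L[1] = B
Query 3: U[2] = W
Query 4: F[0] = O
Query 5: B[3] = B
Query 6: B[0] = R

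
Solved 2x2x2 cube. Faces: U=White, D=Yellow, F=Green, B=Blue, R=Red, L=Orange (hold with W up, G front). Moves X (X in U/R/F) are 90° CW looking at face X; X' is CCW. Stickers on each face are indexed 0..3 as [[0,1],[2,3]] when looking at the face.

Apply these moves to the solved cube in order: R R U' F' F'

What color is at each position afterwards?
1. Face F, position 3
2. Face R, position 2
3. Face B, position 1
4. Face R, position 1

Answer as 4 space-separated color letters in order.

After move 1 (R): R=RRRR U=WGWG F=GYGY D=YBYB B=WBWB
After move 2 (R): R=RRRR U=WYWY F=GBGB D=YWYW B=GBGB
After move 3 (U'): U=YYWW F=OOGB R=GBRR B=RRGB L=GBOO
After move 4 (F'): F=OBOG U=YYGR R=WBYR D=BOYW L=GWOW
After move 5 (F'): F=BGOO U=YYWY R=OBBR D=WWYW L=GROG
Query 1: F[3] = O
Query 2: R[2] = B
Query 3: B[1] = R
Query 4: R[1] = B

Answer: O B R B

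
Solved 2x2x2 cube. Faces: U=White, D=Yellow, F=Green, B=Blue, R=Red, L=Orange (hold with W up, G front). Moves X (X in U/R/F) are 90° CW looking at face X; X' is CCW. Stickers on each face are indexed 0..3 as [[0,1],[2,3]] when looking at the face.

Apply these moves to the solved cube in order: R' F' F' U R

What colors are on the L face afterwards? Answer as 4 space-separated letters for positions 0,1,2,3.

After move 1 (R'): R=RRRR U=WBWB F=GWGW D=YGYG B=YBYB
After move 2 (F'): F=WWGG U=WBRR R=GRYR D=OOYG L=OBOW
After move 3 (F'): F=WGWG U=WBGY R=OROR D=BWYG L=OROR
After move 4 (U): U=GWYB F=ORWG R=YBOR B=ORYB L=WGOR
After move 5 (R): R=OYRB U=GRYG F=OWWG D=BYYO B=BRWB
Query: L face = WGOR

Answer: W G O R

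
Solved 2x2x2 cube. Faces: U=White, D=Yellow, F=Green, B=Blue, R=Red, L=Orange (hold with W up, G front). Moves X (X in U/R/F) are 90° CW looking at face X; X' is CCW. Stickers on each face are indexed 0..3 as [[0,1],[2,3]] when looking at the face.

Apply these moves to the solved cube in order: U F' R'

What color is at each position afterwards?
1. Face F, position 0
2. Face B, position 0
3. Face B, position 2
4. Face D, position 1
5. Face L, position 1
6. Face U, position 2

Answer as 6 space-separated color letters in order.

Answer: R Y O G W B

Derivation:
After move 1 (U): U=WWWW F=RRGG R=BBRR B=OOBB L=GGOO
After move 2 (F'): F=RGRG U=WWBR R=YBYR D=GOYY L=GWOW
After move 3 (R'): R=BRYY U=WBBO F=RWRR D=GGYG B=YOOB
Query 1: F[0] = R
Query 2: B[0] = Y
Query 3: B[2] = O
Query 4: D[1] = G
Query 5: L[1] = W
Query 6: U[2] = B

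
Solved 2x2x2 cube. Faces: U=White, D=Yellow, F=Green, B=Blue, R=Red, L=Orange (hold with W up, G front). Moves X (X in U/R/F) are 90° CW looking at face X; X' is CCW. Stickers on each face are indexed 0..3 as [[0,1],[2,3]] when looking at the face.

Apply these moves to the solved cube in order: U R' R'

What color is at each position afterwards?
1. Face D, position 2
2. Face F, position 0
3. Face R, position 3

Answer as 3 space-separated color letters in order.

After move 1 (U): U=WWWW F=RRGG R=BBRR B=OOBB L=GGOO
After move 2 (R'): R=BRBR U=WBWO F=RWGW D=YRYG B=YOYB
After move 3 (R'): R=RRBB U=WYWY F=RBGO D=YWYW B=GORB
Query 1: D[2] = Y
Query 2: F[0] = R
Query 3: R[3] = B

Answer: Y R B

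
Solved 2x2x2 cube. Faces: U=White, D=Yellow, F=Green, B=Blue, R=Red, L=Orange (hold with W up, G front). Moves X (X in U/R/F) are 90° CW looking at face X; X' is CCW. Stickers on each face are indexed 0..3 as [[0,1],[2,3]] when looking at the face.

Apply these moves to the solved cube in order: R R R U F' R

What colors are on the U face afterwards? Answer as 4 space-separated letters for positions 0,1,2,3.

After move 1 (R): R=RRRR U=WGWG F=GYGY D=YBYB B=WBWB
After move 2 (R): R=RRRR U=WYWY F=GBGB D=YWYW B=GBGB
After move 3 (R): R=RRRR U=WBWB F=GWGW D=YGYG B=YBYB
After move 4 (U): U=WWBB F=RRGW R=YBRR B=OOYB L=GWOO
After move 5 (F'): F=RWRG U=WWYR R=GBYR D=WOYG L=GBOB
After move 6 (R): R=YGRB U=WWYG F=RORG D=WYYO B=ROWB
Query: U face = WWYG

Answer: W W Y G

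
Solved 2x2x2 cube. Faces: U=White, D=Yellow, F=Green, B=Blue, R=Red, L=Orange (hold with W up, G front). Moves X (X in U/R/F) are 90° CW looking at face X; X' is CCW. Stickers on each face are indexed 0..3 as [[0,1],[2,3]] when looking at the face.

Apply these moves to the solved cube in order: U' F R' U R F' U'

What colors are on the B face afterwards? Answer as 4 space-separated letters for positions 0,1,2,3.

Answer: G Y W B

Derivation:
After move 1 (U'): U=WWWW F=OOGG R=GGRR B=RRBB L=BBOO
After move 2 (F): F=GOGO U=WWOB R=WGWR D=RGYY L=BYOY
After move 3 (R'): R=GRWW U=WBOR F=GWGB D=ROYO B=YRGB
After move 4 (U): U=OWRB F=GRGB R=YRWW B=BYGB L=GWOY
After move 5 (R): R=WYWR U=ORRB F=GOGO D=RGYB B=BYWB
After move 6 (F'): F=OOGG U=ORWW R=GYRR D=WYYB L=GBOR
After move 7 (U'): U=RWOW F=GBGG R=OORR B=GYWB L=BYOR
Query: B face = GYWB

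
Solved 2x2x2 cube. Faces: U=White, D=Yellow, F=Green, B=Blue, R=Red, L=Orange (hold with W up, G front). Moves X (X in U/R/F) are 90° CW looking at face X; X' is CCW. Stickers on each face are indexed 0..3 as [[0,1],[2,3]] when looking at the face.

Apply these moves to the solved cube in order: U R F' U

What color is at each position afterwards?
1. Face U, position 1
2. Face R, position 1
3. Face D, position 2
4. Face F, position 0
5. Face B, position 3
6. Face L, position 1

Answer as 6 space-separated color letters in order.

Answer: W O Y B B Y

Derivation:
After move 1 (U): U=WWWW F=RRGG R=BBRR B=OOBB L=GGOO
After move 2 (R): R=RBRB U=WRWG F=RYGY D=YBYO B=WOWB
After move 3 (F'): F=YYRG U=WRRR R=BBYB D=GOYO L=GGOW
After move 4 (U): U=RWRR F=BBRG R=WOYB B=GGWB L=YYOW
Query 1: U[1] = W
Query 2: R[1] = O
Query 3: D[2] = Y
Query 4: F[0] = B
Query 5: B[3] = B
Query 6: L[1] = Y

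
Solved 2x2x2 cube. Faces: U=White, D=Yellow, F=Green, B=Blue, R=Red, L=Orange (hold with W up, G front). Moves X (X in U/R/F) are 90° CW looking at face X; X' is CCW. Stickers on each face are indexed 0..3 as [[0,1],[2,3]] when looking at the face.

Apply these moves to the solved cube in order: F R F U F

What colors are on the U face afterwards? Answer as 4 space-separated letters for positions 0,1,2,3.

After move 1 (F): F=GGGG U=WWOO R=WRWR D=RRYY L=OYOY
After move 2 (R): R=WWRR U=WGOG F=GRGY D=RBYB B=OBWB
After move 3 (F): F=GGYR U=WGYY R=OWGR D=RWYB L=OROB
After move 4 (U): U=YWYG F=OWYR R=OBGR B=ORWB L=GGOB
After move 5 (F): F=YORW U=YWBG R=YBGR D=GOYB L=GROW
Query: U face = YWBG

Answer: Y W B G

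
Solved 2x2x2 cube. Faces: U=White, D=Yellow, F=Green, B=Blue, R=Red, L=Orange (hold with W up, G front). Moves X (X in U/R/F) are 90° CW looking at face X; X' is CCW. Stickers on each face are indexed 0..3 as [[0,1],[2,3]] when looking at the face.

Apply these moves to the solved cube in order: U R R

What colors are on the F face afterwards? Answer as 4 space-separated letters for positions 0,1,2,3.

Answer: R B G O

Derivation:
After move 1 (U): U=WWWW F=RRGG R=BBRR B=OOBB L=GGOO
After move 2 (R): R=RBRB U=WRWG F=RYGY D=YBYO B=WOWB
After move 3 (R): R=RRBB U=WYWY F=RBGO D=YWYW B=GORB
Query: F face = RBGO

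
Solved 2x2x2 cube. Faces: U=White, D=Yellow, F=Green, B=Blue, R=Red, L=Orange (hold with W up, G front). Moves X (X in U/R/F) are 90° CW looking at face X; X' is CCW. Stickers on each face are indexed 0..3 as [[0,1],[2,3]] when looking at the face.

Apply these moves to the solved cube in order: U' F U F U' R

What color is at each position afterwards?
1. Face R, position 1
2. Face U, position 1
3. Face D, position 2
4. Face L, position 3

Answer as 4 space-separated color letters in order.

Answer: G R Y G

Derivation:
After move 1 (U'): U=WWWW F=OOGG R=GGRR B=RRBB L=BBOO
After move 2 (F): F=GOGO U=WWOB R=WGWR D=RGYY L=BYOY
After move 3 (U): U=OWBW F=WGGO R=RRWR B=BYBB L=GOOY
After move 4 (F): F=GWOG U=OWYO R=BRWR D=WRYY L=GROG
After move 5 (U'): U=WOOY F=GROG R=GWWR B=BRBB L=BYOG
After move 6 (R): R=WGRW U=WROG F=GROY D=WBYB B=YROB
Query 1: R[1] = G
Query 2: U[1] = R
Query 3: D[2] = Y
Query 4: L[3] = G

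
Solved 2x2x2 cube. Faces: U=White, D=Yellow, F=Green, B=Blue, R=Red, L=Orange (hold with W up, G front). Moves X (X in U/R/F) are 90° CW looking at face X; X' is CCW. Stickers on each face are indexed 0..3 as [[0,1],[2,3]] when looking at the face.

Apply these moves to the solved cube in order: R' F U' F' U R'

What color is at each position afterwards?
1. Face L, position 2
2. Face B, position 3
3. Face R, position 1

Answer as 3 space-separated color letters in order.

Answer: O B R

Derivation:
After move 1 (R'): R=RRRR U=WBWB F=GWGW D=YGYG B=YBYB
After move 2 (F): F=GGWW U=WBOO R=WRBR D=RRYG L=OYOG
After move 3 (U'): U=BOWO F=OYWW R=GGBR B=WRYB L=YBOG
After move 4 (F'): F=YWOW U=BOGB R=RGRR D=BGYG L=YOOW
After move 5 (U): U=GBBO F=RGOW R=WRRR B=YOYB L=YWOW
After move 6 (R'): R=RRWR U=GYBY F=RBOO D=BGYW B=GOGB
Query 1: L[2] = O
Query 2: B[3] = B
Query 3: R[1] = R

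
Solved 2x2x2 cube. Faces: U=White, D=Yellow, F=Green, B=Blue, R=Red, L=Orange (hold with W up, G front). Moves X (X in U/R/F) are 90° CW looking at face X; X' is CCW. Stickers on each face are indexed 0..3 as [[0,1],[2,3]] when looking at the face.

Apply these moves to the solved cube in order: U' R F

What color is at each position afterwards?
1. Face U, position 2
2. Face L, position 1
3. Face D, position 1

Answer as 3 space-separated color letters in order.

After move 1 (U'): U=WWWW F=OOGG R=GGRR B=RRBB L=BBOO
After move 2 (R): R=RGRG U=WOWG F=OYGY D=YBYR B=WRWB
After move 3 (F): F=GOYY U=WOOB R=WGGG D=RRYR L=BYOB
Query 1: U[2] = O
Query 2: L[1] = Y
Query 3: D[1] = R

Answer: O Y R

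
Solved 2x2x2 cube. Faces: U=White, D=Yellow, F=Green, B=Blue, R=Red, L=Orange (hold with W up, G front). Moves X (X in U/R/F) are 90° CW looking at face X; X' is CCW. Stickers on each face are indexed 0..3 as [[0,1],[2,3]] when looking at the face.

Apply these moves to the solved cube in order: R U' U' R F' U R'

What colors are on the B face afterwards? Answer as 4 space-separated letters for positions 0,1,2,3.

After move 1 (R): R=RRRR U=WGWG F=GYGY D=YBYB B=WBWB
After move 2 (U'): U=GGWW F=OOGY R=GYRR B=RRWB L=WBOO
After move 3 (U'): U=GWGW F=WBGY R=OORR B=GYWB L=RROO
After move 4 (R): R=RORO U=GBGY F=WBGB D=YWYG B=WYWB
After move 5 (F'): F=BBWG U=GBRR R=WOYO D=ROYG L=RYOG
After move 6 (U): U=RGRB F=WOWG R=WYYO B=RYWB L=BBOG
After move 7 (R'): R=YOWY U=RWRR F=WGWB D=ROYG B=GYOB
Query: B face = GYOB

Answer: G Y O B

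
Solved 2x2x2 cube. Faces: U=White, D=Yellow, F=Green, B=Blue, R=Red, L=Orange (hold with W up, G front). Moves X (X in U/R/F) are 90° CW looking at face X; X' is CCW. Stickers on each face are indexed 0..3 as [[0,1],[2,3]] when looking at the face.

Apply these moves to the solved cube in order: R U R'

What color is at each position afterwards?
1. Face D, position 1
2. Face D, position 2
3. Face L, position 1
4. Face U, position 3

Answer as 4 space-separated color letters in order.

Answer: R Y Y O

Derivation:
After move 1 (R): R=RRRR U=WGWG F=GYGY D=YBYB B=WBWB
After move 2 (U): U=WWGG F=RRGY R=WBRR B=OOWB L=GYOO
After move 3 (R'): R=BRWR U=WWGO F=RWGG D=YRYY B=BOBB
Query 1: D[1] = R
Query 2: D[2] = Y
Query 3: L[1] = Y
Query 4: U[3] = O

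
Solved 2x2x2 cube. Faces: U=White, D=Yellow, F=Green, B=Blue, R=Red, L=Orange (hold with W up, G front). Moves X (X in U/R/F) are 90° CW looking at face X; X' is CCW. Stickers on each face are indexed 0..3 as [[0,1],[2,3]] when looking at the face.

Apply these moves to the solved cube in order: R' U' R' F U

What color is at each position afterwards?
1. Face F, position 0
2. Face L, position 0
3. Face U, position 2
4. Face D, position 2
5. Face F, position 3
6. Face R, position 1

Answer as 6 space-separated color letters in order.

Answer: W G B Y B R

Derivation:
After move 1 (R'): R=RRRR U=WBWB F=GWGW D=YGYG B=YBYB
After move 2 (U'): U=BBWW F=OOGW R=GWRR B=RRYB L=YBOO
After move 3 (R'): R=WRGR U=BYWR F=OBGW D=YOYW B=GRGB
After move 4 (F): F=GOWB U=BYOB R=WRRR D=GWYW L=YYOO
After move 5 (U): U=OBBY F=WRWB R=GRRR B=YYGB L=GOOO
Query 1: F[0] = W
Query 2: L[0] = G
Query 3: U[2] = B
Query 4: D[2] = Y
Query 5: F[3] = B
Query 6: R[1] = R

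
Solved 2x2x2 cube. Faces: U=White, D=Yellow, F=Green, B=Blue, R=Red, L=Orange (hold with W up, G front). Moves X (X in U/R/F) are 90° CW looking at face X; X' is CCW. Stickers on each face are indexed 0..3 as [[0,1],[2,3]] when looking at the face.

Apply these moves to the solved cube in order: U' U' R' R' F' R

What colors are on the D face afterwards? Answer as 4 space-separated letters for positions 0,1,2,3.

After move 1 (U'): U=WWWW F=OOGG R=GGRR B=RRBB L=BBOO
After move 2 (U'): U=WWWW F=BBGG R=OORR B=GGBB L=RROO
After move 3 (R'): R=OROR U=WBWG F=BWGW D=YBYG B=YGYB
After move 4 (R'): R=RROO U=WYWY F=BBGG D=YWYW B=GGBB
After move 5 (F'): F=BGBG U=WYRO R=WRYO D=ROYW L=RYOW
After move 6 (R): R=YWOR U=WGRG F=BOBW D=RBYG B=OGYB
Query: D face = RBYG

Answer: R B Y G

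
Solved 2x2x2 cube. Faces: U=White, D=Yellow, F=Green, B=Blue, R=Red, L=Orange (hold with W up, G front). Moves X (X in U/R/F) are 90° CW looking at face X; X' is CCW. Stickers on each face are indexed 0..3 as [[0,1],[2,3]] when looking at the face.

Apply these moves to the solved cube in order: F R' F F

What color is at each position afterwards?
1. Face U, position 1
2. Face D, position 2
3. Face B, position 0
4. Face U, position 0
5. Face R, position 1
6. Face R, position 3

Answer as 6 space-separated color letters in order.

After move 1 (F): F=GGGG U=WWOO R=WRWR D=RRYY L=OYOY
After move 2 (R'): R=RRWW U=WBOB F=GWGO D=RGYG B=YBRB
After move 3 (F): F=GGOW U=WBYY R=ORBW D=WRYG L=OROG
After move 4 (F): F=OGWG U=WBGR R=YRYW D=BOYG L=OWOR
Query 1: U[1] = B
Query 2: D[2] = Y
Query 3: B[0] = Y
Query 4: U[0] = W
Query 5: R[1] = R
Query 6: R[3] = W

Answer: B Y Y W R W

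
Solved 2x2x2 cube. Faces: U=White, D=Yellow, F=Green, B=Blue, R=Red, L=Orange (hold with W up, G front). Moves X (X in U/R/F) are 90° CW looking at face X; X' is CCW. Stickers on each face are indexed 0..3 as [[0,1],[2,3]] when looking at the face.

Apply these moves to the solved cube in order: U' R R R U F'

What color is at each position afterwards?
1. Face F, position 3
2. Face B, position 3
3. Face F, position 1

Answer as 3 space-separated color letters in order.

Answer: G B W

Derivation:
After move 1 (U'): U=WWWW F=OOGG R=GGRR B=RRBB L=BBOO
After move 2 (R): R=RGRG U=WOWG F=OYGY D=YBYR B=WRWB
After move 3 (R): R=RRGG U=WYWY F=OBGR D=YWYW B=GROB
After move 4 (R): R=GRGR U=WBWR F=OWGW D=YOYG B=YRYB
After move 5 (U): U=WWRB F=GRGW R=YRGR B=BBYB L=OWOO
After move 6 (F'): F=RWGG U=WWYG R=ORYR D=WOYG L=OBOR
Query 1: F[3] = G
Query 2: B[3] = B
Query 3: F[1] = W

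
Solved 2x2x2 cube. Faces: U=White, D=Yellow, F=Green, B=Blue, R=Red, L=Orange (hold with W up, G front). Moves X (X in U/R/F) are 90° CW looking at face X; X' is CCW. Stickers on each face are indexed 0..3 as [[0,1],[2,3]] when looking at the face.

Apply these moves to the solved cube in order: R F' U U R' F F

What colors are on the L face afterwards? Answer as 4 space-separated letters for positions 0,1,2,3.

Answer: B O O G

Derivation:
After move 1 (R): R=RRRR U=WGWG F=GYGY D=YBYB B=WBWB
After move 2 (F'): F=YYGG U=WGRR R=BRYR D=OOYB L=OGOW
After move 3 (U): U=RWRG F=BRGG R=WBYR B=OGWB L=YYOW
After move 4 (U): U=RRGW F=WBGG R=OGYR B=YYWB L=BROW
After move 5 (R'): R=GROY U=RWGY F=WRGW D=OBYG B=BYOB
After move 6 (F): F=GWWR U=RWWR R=GRYY D=OGYG L=BOOB
After move 7 (F): F=WGRW U=RWBO R=WRRY D=YGYG L=BOOG
Query: L face = BOOG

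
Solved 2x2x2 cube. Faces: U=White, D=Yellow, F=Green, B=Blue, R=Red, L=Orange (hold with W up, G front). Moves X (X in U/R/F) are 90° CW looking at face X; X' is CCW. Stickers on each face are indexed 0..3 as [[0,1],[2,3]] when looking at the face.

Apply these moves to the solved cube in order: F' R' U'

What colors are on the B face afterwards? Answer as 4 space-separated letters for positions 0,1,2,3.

After move 1 (F'): F=GGGG U=WWRR R=YRYR D=OOYY L=OWOW
After move 2 (R'): R=RRYY U=WBRB F=GWGR D=OGYG B=YBOB
After move 3 (U'): U=BBWR F=OWGR R=GWYY B=RROB L=YBOW
Query: B face = RROB

Answer: R R O B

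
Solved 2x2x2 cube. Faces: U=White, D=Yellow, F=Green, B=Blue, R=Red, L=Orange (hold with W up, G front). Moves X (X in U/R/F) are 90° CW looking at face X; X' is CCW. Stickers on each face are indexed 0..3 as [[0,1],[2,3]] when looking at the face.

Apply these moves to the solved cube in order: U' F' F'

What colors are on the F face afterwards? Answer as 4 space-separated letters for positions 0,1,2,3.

After move 1 (U'): U=WWWW F=OOGG R=GGRR B=RRBB L=BBOO
After move 2 (F'): F=OGOG U=WWGR R=YGYR D=BOYY L=BWOW
After move 3 (F'): F=GGOO U=WWYY R=OGBR D=WWYY L=BROG
Query: F face = GGOO

Answer: G G O O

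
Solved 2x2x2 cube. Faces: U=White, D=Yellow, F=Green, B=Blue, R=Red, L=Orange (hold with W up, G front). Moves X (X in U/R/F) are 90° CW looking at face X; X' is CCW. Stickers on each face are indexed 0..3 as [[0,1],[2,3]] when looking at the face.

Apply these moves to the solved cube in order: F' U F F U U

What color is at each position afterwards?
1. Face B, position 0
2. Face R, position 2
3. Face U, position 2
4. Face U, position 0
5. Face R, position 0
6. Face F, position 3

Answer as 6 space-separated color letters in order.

After move 1 (F'): F=GGGG U=WWRR R=YRYR D=OOYY L=OWOW
After move 2 (U): U=RWRW F=YRGG R=BBYR B=OWBB L=GGOW
After move 3 (F): F=GYGR U=RWWG R=RBWR D=YBYY L=GOOO
After move 4 (F): F=GGRY U=RWOO R=WBGR D=WRYY L=GYOB
After move 5 (U): U=OROW F=WBRY R=OWGR B=GYBB L=GGOB
After move 6 (U): U=OOWR F=OWRY R=GYGR B=GGBB L=WBOB
Query 1: B[0] = G
Query 2: R[2] = G
Query 3: U[2] = W
Query 4: U[0] = O
Query 5: R[0] = G
Query 6: F[3] = Y

Answer: G G W O G Y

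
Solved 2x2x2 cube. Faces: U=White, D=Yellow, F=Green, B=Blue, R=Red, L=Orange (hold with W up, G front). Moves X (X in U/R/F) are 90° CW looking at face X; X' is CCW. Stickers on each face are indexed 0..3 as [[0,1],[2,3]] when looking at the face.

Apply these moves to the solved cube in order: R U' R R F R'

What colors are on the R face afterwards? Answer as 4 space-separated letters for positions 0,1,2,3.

Answer: R G W B

Derivation:
After move 1 (R): R=RRRR U=WGWG F=GYGY D=YBYB B=WBWB
After move 2 (U'): U=GGWW F=OOGY R=GYRR B=RRWB L=WBOO
After move 3 (R): R=RGRY U=GOWY F=OBGB D=YWYR B=WRGB
After move 4 (R): R=RRYG U=GBWB F=OWGR D=YGYW B=YROB
After move 5 (F): F=GORW U=GBOB R=WRBG D=YRYW L=WYOG
After move 6 (R'): R=RGWB U=GOOY F=GBRB D=YOYW B=WRRB
Query: R face = RGWB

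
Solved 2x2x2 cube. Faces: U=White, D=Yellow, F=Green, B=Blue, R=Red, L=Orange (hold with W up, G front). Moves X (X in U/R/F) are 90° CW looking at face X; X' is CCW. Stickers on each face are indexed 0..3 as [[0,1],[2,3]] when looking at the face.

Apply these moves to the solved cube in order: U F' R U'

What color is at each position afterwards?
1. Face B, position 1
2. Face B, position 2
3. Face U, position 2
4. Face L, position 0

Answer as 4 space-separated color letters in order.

After move 1 (U): U=WWWW F=RRGG R=BBRR B=OOBB L=GGOO
After move 2 (F'): F=RGRG U=WWBR R=YBYR D=GOYY L=GWOW
After move 3 (R): R=YYRB U=WGBG F=RORY D=GBYO B=ROWB
After move 4 (U'): U=GGWB F=GWRY R=RORB B=YYWB L=ROOW
Query 1: B[1] = Y
Query 2: B[2] = W
Query 3: U[2] = W
Query 4: L[0] = R

Answer: Y W W R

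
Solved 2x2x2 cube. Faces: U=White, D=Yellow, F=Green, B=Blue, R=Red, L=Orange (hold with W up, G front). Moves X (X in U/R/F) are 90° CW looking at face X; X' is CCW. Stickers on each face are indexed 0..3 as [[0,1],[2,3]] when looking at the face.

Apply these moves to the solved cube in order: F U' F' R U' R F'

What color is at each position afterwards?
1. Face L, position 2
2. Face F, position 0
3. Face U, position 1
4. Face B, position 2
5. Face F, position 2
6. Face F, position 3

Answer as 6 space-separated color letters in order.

Answer: O B O G B O

Derivation:
After move 1 (F): F=GGGG U=WWOO R=WRWR D=RRYY L=OYOY
After move 2 (U'): U=WOWO F=OYGG R=GGWR B=WRBB L=BBOY
After move 3 (F'): F=YGOG U=WOGW R=RGRR D=BYYY L=BOOW
After move 4 (R): R=RRRG U=WGGG F=YYOY D=BBYW B=WROB
After move 5 (U'): U=GGWG F=BOOY R=YYRG B=RROB L=WROW
After move 6 (R): R=RYGY U=GOWY F=BBOW D=BOYR B=GRGB
After move 7 (F'): F=BWBO U=GORG R=OYBY D=RWYR L=WYOW
Query 1: L[2] = O
Query 2: F[0] = B
Query 3: U[1] = O
Query 4: B[2] = G
Query 5: F[2] = B
Query 6: F[3] = O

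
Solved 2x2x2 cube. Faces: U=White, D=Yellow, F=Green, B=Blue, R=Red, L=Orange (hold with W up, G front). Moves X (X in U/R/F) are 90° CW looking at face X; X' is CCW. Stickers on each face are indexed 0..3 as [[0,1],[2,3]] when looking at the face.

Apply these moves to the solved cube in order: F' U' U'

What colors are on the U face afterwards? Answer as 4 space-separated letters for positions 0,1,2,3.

Answer: R R W W

Derivation:
After move 1 (F'): F=GGGG U=WWRR R=YRYR D=OOYY L=OWOW
After move 2 (U'): U=WRWR F=OWGG R=GGYR B=YRBB L=BBOW
After move 3 (U'): U=RRWW F=BBGG R=OWYR B=GGBB L=YROW
Query: U face = RRWW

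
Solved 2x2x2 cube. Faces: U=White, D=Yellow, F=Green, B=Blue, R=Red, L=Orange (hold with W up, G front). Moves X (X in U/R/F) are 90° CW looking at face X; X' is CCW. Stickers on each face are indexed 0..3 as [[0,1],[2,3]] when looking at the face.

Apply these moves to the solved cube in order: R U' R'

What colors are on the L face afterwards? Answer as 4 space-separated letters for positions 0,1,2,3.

Answer: W B O O

Derivation:
After move 1 (R): R=RRRR U=WGWG F=GYGY D=YBYB B=WBWB
After move 2 (U'): U=GGWW F=OOGY R=GYRR B=RRWB L=WBOO
After move 3 (R'): R=YRGR U=GWWR F=OGGW D=YOYY B=BRBB
Query: L face = WBOO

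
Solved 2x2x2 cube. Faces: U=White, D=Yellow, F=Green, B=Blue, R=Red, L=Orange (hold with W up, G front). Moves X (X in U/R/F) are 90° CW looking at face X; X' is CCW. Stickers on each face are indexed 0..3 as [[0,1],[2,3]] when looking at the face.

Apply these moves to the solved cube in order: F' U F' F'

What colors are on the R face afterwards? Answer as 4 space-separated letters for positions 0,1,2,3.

After move 1 (F'): F=GGGG U=WWRR R=YRYR D=OOYY L=OWOW
After move 2 (U): U=RWRW F=YRGG R=BBYR B=OWBB L=GGOW
After move 3 (F'): F=RGYG U=RWBY R=OBOR D=GWYY L=GWOR
After move 4 (F'): F=GGRY U=RWOO R=WBGR D=WRYY L=GYOB
Query: R face = WBGR

Answer: W B G R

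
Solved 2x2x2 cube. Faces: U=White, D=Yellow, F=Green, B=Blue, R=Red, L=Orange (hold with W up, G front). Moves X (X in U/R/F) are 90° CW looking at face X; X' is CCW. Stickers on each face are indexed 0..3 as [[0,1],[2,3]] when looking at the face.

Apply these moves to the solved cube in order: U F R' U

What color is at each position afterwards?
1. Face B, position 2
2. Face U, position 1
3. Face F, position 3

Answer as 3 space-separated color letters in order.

After move 1 (U): U=WWWW F=RRGG R=BBRR B=OOBB L=GGOO
After move 2 (F): F=GRGR U=WWOG R=WBWR D=RBYY L=GYOY
After move 3 (R'): R=BRWW U=WBOO F=GWGG D=RRYR B=YOBB
After move 4 (U): U=OWOB F=BRGG R=YOWW B=GYBB L=GWOY
Query 1: B[2] = B
Query 2: U[1] = W
Query 3: F[3] = G

Answer: B W G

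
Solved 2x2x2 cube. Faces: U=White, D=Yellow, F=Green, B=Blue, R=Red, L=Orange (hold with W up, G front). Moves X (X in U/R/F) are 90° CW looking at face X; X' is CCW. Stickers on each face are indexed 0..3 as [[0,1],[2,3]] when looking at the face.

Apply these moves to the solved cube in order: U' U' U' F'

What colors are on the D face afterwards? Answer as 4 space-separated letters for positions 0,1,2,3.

Answer: G O Y Y

Derivation:
After move 1 (U'): U=WWWW F=OOGG R=GGRR B=RRBB L=BBOO
After move 2 (U'): U=WWWW F=BBGG R=OORR B=GGBB L=RROO
After move 3 (U'): U=WWWW F=RRGG R=BBRR B=OOBB L=GGOO
After move 4 (F'): F=RGRG U=WWBR R=YBYR D=GOYY L=GWOW
Query: D face = GOYY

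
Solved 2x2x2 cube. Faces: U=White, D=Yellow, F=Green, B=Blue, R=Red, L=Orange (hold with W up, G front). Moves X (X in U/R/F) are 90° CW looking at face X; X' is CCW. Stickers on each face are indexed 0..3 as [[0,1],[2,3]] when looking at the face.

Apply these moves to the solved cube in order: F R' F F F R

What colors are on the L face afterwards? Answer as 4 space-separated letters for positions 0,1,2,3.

Answer: O B O O

Derivation:
After move 1 (F): F=GGGG U=WWOO R=WRWR D=RRYY L=OYOY
After move 2 (R'): R=RRWW U=WBOB F=GWGO D=RGYG B=YBRB
After move 3 (F): F=GGOW U=WBYY R=ORBW D=WRYG L=OROG
After move 4 (F): F=OGWG U=WBGR R=YRYW D=BOYG L=OWOR
After move 5 (F): F=WOGG U=WBRW R=GRRW D=YYYG L=OBOO
After move 6 (R): R=RGWR U=WORG F=WYGG D=YRYY B=WBBB
Query: L face = OBOO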